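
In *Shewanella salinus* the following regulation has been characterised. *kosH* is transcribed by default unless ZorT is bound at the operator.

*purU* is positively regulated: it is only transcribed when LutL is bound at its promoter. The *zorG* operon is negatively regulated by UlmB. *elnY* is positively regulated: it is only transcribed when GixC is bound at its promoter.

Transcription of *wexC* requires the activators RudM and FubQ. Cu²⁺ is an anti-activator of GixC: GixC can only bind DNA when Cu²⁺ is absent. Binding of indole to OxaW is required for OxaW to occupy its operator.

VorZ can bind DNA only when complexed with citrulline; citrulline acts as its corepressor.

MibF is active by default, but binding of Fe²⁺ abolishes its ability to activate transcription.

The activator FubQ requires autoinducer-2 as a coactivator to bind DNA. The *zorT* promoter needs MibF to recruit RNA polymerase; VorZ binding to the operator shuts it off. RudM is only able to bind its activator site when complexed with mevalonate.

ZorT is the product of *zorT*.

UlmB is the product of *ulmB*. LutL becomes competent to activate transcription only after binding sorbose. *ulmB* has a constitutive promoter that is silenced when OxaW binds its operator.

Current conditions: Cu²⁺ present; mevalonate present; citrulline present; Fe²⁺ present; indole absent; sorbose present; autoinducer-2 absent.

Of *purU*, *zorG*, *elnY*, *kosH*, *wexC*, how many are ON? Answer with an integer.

2

Sorbose is present, so LutL is active.
No repressor is bound and LutL is active, so *purU* is transcribed.
→ *purU* is ON.
Indole is absent, so OxaW is inactive.
With no repressor bound, *ulmB* is transcribed.
So UlmB is produced and active.
With repressor UlmB bound, *zorG* is not transcribed.
→ *zorG* is OFF.
Cu²⁺ is present, so GixC is inactive.
Required activator GixC is absent, so *elnY* is not transcribed.
→ *elnY* is OFF.
Citrulline is present, so VorZ is active.
Fe²⁺ is present, so MibF is inactive.
With repressor VorZ bound, *zorT* is not transcribed.
So ZorT is not produced.
With no repressor bound, *kosH* is transcribed.
→ *kosH* is ON.
Mevalonate is present, so RudM is active.
Autoinducer-2 is absent, so FubQ is inactive.
Required activator FubQ is absent, so *wexC* is not transcribed.
→ *wexC* is OFF.
2 of the 5 genes are transcribed.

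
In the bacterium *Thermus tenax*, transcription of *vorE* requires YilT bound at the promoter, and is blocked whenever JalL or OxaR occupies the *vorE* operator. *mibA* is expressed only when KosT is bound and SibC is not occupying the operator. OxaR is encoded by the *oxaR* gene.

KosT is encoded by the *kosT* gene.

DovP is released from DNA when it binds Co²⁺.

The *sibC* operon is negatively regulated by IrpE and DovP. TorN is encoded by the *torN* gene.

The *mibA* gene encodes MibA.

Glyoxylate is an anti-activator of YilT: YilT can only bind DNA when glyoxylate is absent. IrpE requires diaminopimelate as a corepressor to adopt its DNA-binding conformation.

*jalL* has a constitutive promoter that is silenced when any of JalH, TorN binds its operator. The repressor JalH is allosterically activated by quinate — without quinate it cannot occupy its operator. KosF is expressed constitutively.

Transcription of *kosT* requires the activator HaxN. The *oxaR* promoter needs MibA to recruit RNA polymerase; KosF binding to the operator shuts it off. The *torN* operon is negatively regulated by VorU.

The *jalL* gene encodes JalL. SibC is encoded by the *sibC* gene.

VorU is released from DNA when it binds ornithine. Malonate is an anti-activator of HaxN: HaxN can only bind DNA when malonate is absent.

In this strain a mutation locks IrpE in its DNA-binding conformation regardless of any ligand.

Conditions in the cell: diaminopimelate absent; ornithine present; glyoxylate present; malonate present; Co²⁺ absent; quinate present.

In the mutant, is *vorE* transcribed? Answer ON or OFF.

OFF

Glyoxylate is present, so YilT is inactive.
Quinate is present, so JalH is active.
Ornithine is present, so VorU is inactive.
With no repressor bound, *torN* is transcribed.
So TorN is produced and active.
With repressor JalH bound, *jalL* is not transcribed.
So JalL is not produced.
Malonate is present, so HaxN is inactive.
Required activator HaxN is absent, so *kosT* is not transcribed.
So KosT is not produced.
IrpE is constitutively active in this strain.
Co²⁺ is absent, so DovP is active.
With repressor IrpE bound, *sibC* is not transcribed.
So SibC is not produced.
Required activator KosT is absent, so *mibA* is not transcribed.
So MibA is not produced.
KosF is produced constitutively and is active.
With repressor KosF bound, *oxaR* is not transcribed.
So OxaR is not produced.
Required activator YilT is absent, so *vorE* is not transcribed.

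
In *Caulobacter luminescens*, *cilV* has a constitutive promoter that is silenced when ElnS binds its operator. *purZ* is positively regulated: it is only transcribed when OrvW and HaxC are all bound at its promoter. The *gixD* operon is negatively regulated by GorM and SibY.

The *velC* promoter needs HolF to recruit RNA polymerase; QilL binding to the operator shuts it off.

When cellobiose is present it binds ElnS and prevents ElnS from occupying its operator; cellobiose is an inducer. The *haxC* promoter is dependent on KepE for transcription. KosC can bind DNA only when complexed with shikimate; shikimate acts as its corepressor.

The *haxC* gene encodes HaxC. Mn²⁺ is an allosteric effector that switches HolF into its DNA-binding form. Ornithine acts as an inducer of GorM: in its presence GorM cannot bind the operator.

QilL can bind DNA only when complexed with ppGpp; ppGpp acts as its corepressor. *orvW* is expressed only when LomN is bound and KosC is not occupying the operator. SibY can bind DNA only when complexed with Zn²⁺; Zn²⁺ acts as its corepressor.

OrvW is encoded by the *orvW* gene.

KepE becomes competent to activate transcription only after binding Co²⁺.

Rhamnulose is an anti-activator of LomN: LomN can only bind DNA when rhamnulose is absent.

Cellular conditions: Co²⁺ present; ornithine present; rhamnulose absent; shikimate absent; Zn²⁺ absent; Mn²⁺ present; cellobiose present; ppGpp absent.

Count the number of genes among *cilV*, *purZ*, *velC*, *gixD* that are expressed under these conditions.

4

Cellobiose is present, so ElnS is inactive.
With no repressor bound, *cilV* is transcribed.
→ *cilV* is ON.
Rhamnulose is absent, so LomN is active.
Shikimate is absent, so KosC is inactive.
No repressor is bound and LomN is active, so *orvW* is transcribed.
So OrvW is produced and active.
Co²⁺ is present, so KepE is active.
No repressor is bound and KepE is active, so *haxC* is transcribed.
So HaxC is produced and active.
No repressor is bound and OrvW and HaxC are active, so *purZ* is transcribed.
→ *purZ* is ON.
Mn²⁺ is present, so HolF is active.
ppGpp is absent, so QilL is inactive.
No repressor is bound and HolF is active, so *velC* is transcribed.
→ *velC* is ON.
Ornithine is present, so GorM is inactive.
Zn²⁺ is absent, so SibY is inactive.
With no repressor bound, *gixD* is transcribed.
→ *gixD* is ON.
4 of the 4 genes are transcribed.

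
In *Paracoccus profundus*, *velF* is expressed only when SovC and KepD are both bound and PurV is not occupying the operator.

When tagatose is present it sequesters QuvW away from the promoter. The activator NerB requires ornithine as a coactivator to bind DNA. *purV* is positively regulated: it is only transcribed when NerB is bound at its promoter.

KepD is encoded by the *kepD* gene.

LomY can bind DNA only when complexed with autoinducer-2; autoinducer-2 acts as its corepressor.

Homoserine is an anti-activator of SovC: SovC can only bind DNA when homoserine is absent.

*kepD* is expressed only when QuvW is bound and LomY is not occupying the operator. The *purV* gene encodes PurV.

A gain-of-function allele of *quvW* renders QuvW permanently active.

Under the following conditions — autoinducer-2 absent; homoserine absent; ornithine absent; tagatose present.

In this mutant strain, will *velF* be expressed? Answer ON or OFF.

ON

Ornithine is absent, so NerB is inactive.
Required activator NerB is absent, so *purV* is not transcribed.
So PurV is not produced.
Homoserine is absent, so SovC is active.
QuvW is constitutively active in this strain.
Autoinducer-2 is absent, so LomY is inactive.
No repressor is bound and QuvW is active, so *kepD* is transcribed.
So KepD is produced and active.
No repressor is bound and SovC and KepD are active, so *velF* is transcribed.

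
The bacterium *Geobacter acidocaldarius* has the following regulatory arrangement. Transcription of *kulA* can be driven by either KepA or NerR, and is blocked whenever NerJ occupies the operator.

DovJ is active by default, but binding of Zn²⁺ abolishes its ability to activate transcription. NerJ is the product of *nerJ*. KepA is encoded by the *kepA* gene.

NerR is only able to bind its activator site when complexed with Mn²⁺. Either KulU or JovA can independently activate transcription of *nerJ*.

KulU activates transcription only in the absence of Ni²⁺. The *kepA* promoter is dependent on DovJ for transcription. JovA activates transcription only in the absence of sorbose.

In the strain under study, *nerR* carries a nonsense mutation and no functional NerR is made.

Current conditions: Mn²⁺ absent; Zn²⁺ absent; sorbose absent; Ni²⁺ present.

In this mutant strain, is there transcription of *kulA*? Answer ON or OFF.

OFF

Zn²⁺ is absent, so DovJ is active.
No repressor is bound and DovJ is active, so *kepA* is transcribed.
So KepA is produced and active.
NerR is non-functional in this strain, so it has no effect.
Ni²⁺ is present, so KulU is inactive.
Sorbose is absent, so JovA is active.
Activator JovA is present, so *nerJ* is transcribed.
So NerJ is produced and active.
With repressor NerJ bound, *kulA* is not transcribed.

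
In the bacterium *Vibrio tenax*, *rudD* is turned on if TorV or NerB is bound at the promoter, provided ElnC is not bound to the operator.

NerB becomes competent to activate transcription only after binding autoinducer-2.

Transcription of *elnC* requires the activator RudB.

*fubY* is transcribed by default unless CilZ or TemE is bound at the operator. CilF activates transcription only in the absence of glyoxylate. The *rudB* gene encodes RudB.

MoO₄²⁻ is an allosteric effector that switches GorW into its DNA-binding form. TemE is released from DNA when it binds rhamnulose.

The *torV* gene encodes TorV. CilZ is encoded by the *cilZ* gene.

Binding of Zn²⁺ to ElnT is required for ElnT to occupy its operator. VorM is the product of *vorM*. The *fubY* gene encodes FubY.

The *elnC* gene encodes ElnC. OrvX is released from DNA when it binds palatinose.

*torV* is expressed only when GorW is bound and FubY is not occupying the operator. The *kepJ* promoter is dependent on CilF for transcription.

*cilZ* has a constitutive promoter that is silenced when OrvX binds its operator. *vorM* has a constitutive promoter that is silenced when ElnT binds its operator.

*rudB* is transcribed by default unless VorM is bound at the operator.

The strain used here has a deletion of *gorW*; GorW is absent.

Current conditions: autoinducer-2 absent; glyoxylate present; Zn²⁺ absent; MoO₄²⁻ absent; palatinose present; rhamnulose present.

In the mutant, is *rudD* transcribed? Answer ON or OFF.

Zn²⁺ is absent, so ElnT is inactive.
With no repressor bound, *vorM* is transcribed.
So VorM is produced and active.
With repressor VorM bound, *rudB* is not transcribed.
So RudB is not produced.
Required activator RudB is absent, so *elnC* is not transcribed.
So ElnC is not produced.
GorW is non-functional in this strain, so it has no effect.
Palatinose is present, so OrvX is inactive.
With no repressor bound, *cilZ* is transcribed.
So CilZ is produced and active.
Rhamnulose is present, so TemE is inactive.
With repressor CilZ bound, *fubY* is not transcribed.
So FubY is not produced.
Required activator GorW is absent, so *torV* is not transcribed.
So TorV is not produced.
Autoinducer-2 is absent, so NerB is inactive.
No activator is available at the *rudD* promoter, so *rudD* is not transcribed.

OFF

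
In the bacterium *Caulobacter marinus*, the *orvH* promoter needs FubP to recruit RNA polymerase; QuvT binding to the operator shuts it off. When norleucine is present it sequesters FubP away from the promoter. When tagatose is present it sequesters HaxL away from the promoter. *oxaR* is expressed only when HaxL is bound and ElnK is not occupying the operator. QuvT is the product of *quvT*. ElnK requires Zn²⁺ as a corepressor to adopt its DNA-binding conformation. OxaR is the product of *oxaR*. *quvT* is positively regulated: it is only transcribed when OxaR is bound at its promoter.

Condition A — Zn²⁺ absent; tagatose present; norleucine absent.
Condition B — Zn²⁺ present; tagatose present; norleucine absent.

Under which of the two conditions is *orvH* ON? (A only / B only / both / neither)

Condition A:
Zn²⁺ is absent, so ElnK is inactive.
Tagatose is present, so HaxL is inactive.
Required activator HaxL is absent, so *oxaR* is not transcribed.
So OxaR is not produced.
Required activator OxaR is absent, so *quvT* is not transcribed.
So QuvT is not produced.
Norleucine is absent, so FubP is active.
No repressor is bound and FubP is active, so *orvH* is transcribed.
→ *orvH* is ON in A.
Condition B:
Zn²⁺ is present, so ElnK is active.
Tagatose is present, so HaxL is inactive.
With repressor ElnK bound, *oxaR* is not transcribed.
So OxaR is not produced.
Required activator OxaR is absent, so *quvT* is not transcribed.
So QuvT is not produced.
Norleucine is absent, so FubP is active.
No repressor is bound and FubP is active, so *orvH* is transcribed.
→ *orvH* is ON in B.

both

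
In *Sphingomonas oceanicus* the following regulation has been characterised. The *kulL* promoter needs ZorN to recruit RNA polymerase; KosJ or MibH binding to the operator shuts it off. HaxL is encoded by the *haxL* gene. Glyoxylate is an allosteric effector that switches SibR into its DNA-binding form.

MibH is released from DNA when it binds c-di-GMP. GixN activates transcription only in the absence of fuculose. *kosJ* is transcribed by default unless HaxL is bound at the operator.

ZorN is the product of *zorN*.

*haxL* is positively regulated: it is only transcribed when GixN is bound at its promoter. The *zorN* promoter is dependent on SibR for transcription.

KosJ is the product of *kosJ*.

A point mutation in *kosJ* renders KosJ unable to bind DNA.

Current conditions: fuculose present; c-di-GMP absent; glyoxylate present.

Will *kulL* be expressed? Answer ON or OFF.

OFF

KosJ is non-functional in this strain, so it has no effect.
Glyoxylate is present, so SibR is active.
No repressor is bound and SibR is active, so *zorN* is transcribed.
So ZorN is produced and active.
c-di-GMP is absent, so MibH is active.
With repressor MibH bound, *kulL* is not transcribed.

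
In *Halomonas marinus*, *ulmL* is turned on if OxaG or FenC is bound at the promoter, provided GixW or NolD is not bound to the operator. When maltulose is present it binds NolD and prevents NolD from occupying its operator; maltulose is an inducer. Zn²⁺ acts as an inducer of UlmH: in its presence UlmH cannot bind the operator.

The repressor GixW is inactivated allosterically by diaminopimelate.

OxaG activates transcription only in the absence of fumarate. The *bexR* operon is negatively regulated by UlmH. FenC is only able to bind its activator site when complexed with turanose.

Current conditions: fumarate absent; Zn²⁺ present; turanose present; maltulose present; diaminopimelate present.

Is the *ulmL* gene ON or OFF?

ON

Diaminopimelate is present, so GixW is inactive.
Maltulose is present, so NolD is inactive.
Fumarate is absent, so OxaG is active.
Turanose is present, so FenC is active.
Activator OxaG is present, so *ulmL* is transcribed.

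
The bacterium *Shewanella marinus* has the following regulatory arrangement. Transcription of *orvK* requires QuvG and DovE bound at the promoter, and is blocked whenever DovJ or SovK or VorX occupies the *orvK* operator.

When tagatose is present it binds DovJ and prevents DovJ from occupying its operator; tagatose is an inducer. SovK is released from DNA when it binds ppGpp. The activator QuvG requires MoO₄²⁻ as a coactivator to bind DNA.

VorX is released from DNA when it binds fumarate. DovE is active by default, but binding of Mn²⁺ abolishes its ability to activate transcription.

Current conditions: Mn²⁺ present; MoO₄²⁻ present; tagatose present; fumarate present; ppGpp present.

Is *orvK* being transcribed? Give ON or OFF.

MoO₄²⁻ is present, so QuvG is active.
Tagatose is present, so DovJ is inactive.
ppGpp is present, so SovK is inactive.
Mn²⁺ is present, so DovE is inactive.
Fumarate is present, so VorX is inactive.
Required activator DovE is absent, so *orvK* is not transcribed.

OFF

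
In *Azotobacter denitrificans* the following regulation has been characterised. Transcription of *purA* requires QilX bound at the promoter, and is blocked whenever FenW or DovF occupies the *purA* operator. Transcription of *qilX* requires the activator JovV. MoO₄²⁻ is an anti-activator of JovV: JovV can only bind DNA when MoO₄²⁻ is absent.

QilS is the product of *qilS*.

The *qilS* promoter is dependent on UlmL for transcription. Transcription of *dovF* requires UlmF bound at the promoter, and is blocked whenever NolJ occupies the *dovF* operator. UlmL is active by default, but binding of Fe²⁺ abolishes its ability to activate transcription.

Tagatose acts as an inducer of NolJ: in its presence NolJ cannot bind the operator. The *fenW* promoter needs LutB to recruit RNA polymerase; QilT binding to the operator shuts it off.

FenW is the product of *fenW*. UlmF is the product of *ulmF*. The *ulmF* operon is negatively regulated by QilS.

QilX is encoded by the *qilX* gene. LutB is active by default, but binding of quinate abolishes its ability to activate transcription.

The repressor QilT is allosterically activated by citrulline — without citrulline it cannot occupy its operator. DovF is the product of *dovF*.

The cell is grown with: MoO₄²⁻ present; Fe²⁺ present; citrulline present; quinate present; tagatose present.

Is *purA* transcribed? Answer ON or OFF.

OFF

Quinate is present, so LutB is inactive.
Citrulline is present, so QilT is active.
With repressor QilT bound, *fenW* is not transcribed.
So FenW is not produced.
Fe²⁺ is present, so UlmL is inactive.
Required activator UlmL is absent, so *qilS* is not transcribed.
So QilS is not produced.
With no repressor bound, *ulmF* is transcribed.
So UlmF is produced and active.
Tagatose is present, so NolJ is inactive.
No repressor is bound and UlmF is active, so *dovF* is transcribed.
So DovF is produced and active.
MoO₄²⁻ is present, so JovV is inactive.
Required activator JovV is absent, so *qilX* is not transcribed.
So QilX is not produced.
With repressor DovF bound, *purA* is not transcribed.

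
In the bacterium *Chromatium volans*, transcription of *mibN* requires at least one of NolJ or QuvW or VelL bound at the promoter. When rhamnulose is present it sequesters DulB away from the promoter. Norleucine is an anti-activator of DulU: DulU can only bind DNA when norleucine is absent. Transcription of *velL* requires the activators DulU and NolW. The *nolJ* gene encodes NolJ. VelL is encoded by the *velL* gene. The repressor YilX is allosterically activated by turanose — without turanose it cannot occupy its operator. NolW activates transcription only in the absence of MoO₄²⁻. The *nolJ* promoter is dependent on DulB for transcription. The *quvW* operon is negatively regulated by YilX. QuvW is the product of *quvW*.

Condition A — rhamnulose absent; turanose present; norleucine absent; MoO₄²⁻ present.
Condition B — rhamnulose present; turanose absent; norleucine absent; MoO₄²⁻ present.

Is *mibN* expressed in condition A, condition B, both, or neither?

Condition A:
Rhamnulose is absent, so DulB is active.
No repressor is bound and DulB is active, so *nolJ* is transcribed.
So NolJ is produced and active.
Turanose is present, so YilX is active.
With repressor YilX bound, *quvW* is not transcribed.
So QuvW is not produced.
Norleucine is absent, so DulU is active.
MoO₄²⁻ is present, so NolW is inactive.
Required activator NolW is absent, so *velL* is not transcribed.
So VelL is not produced.
Activator NolJ is present, so *mibN* is transcribed.
→ *mibN* is ON in A.
Condition B:
Rhamnulose is present, so DulB is inactive.
Required activator DulB is absent, so *nolJ* is not transcribed.
So NolJ is not produced.
Turanose is absent, so YilX is inactive.
With no repressor bound, *quvW* is transcribed.
So QuvW is produced and active.
Norleucine is absent, so DulU is active.
MoO₄²⁻ is present, so NolW is inactive.
Required activator NolW is absent, so *velL* is not transcribed.
So VelL is not produced.
Activator QuvW is present, so *mibN* is transcribed.
→ *mibN* is ON in B.

both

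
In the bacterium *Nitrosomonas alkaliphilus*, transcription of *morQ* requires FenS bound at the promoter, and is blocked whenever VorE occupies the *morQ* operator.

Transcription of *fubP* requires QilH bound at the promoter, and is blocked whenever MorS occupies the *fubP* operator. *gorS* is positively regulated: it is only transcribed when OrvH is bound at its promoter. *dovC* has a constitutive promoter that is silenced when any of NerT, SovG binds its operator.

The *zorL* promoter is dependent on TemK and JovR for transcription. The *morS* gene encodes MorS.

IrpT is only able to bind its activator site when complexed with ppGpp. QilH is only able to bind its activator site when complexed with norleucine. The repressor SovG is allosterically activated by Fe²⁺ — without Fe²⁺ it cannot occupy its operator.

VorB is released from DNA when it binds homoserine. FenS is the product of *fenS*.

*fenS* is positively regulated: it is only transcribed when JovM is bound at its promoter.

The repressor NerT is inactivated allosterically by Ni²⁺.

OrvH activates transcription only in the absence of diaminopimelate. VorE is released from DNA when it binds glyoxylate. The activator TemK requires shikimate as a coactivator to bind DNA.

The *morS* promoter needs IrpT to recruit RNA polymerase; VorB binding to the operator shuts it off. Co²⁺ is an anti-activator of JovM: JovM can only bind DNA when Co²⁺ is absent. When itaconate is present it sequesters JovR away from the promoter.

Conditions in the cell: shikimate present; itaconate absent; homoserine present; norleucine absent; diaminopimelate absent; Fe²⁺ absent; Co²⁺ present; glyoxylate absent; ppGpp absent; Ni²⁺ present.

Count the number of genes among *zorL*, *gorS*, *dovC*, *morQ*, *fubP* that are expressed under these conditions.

3

Shikimate is present, so TemK is active.
Itaconate is absent, so JovR is active.
No repressor is bound and TemK and JovR are active, so *zorL* is transcribed.
→ *zorL* is ON.
Diaminopimelate is absent, so OrvH is active.
No repressor is bound and OrvH is active, so *gorS* is transcribed.
→ *gorS* is ON.
Ni²⁺ is present, so NerT is inactive.
Fe²⁺ is absent, so SovG is inactive.
With no repressor bound, *dovC* is transcribed.
→ *dovC* is ON.
Glyoxylate is absent, so VorE is active.
Co²⁺ is present, so JovM is inactive.
Required activator JovM is absent, so *fenS* is not transcribed.
So FenS is not produced.
With repressor VorE bound, *morQ* is not transcribed.
→ *morQ* is OFF.
ppGpp is absent, so IrpT is inactive.
Homoserine is present, so VorB is inactive.
Required activator IrpT is absent, so *morS* is not transcribed.
So MorS is not produced.
Norleucine is absent, so QilH is inactive.
Required activator QilH is absent, so *fubP* is not transcribed.
→ *fubP* is OFF.
3 of the 5 genes are transcribed.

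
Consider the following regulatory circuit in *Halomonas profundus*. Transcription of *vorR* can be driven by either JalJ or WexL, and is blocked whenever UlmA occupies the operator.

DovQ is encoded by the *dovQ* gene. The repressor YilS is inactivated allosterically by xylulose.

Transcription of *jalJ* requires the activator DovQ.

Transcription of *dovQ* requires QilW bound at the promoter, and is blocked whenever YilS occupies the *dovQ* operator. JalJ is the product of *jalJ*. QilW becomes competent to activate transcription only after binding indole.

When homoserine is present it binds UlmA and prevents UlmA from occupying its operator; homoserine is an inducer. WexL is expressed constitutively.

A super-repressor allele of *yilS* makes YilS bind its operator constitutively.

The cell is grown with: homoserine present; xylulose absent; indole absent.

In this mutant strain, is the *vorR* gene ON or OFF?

Indole is absent, so QilW is inactive.
YilS is constitutively active in this strain.
With repressor YilS bound, *dovQ* is not transcribed.
So DovQ is not produced.
Required activator DovQ is absent, so *jalJ* is not transcribed.
So JalJ is not produced.
Homoserine is present, so UlmA is inactive.
WexL is produced constitutively and is active.
Activator WexL is present, so *vorR* is transcribed.

ON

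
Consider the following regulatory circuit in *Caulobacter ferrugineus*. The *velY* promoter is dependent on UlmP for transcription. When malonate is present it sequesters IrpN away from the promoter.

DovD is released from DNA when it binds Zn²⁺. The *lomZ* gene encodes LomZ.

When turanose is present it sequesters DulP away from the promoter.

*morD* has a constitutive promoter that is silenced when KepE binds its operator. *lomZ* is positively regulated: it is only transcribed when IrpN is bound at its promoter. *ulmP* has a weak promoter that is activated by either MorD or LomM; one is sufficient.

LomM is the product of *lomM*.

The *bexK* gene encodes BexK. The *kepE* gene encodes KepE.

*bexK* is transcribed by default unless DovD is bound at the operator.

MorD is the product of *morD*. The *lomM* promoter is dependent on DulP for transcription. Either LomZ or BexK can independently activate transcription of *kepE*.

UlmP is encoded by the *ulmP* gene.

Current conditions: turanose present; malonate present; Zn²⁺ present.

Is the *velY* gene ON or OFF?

Malonate is present, so IrpN is inactive.
Required activator IrpN is absent, so *lomZ* is not transcribed.
So LomZ is not produced.
Zn²⁺ is present, so DovD is inactive.
With no repressor bound, *bexK* is transcribed.
So BexK is produced and active.
Activator BexK is present, so *kepE* is transcribed.
So KepE is produced and active.
With repressor KepE bound, *morD* is not transcribed.
So MorD is not produced.
Turanose is present, so DulP is inactive.
Required activator DulP is absent, so *lomM* is not transcribed.
So LomM is not produced.
No activator is available at the *ulmP* promoter, so *ulmP* is not transcribed.
So UlmP is not produced.
Required activator UlmP is absent, so *velY* is not transcribed.

OFF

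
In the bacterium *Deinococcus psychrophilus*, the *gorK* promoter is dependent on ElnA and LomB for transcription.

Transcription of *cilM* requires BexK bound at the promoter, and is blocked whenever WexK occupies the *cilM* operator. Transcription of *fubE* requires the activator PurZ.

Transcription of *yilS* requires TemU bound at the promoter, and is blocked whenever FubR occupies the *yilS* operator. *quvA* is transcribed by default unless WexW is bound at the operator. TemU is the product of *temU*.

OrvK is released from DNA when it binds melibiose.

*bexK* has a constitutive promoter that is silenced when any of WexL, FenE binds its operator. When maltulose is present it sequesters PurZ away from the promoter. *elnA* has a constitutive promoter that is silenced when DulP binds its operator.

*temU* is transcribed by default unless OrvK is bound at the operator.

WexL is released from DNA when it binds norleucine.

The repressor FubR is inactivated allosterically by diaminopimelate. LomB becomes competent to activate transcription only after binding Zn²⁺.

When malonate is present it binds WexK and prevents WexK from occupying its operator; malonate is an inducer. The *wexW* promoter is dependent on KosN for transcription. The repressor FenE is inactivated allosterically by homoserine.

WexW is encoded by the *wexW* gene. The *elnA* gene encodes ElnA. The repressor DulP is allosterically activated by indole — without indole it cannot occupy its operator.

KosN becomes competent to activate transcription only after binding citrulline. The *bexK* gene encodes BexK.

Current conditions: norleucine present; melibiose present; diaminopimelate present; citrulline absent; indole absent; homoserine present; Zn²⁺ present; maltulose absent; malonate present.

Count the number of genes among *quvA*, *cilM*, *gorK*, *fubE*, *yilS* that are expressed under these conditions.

5

Citrulline is absent, so KosN is inactive.
Required activator KosN is absent, so *wexW* is not transcribed.
So WexW is not produced.
With no repressor bound, *quvA* is transcribed.
→ *quvA* is ON.
Norleucine is present, so WexL is inactive.
Homoserine is present, so FenE is inactive.
With no repressor bound, *bexK* is transcribed.
So BexK is produced and active.
Malonate is present, so WexK is inactive.
No repressor is bound and BexK is active, so *cilM* is transcribed.
→ *cilM* is ON.
Indole is absent, so DulP is inactive.
With no repressor bound, *elnA* is transcribed.
So ElnA is produced and active.
Zn²⁺ is present, so LomB is active.
No repressor is bound and ElnA and LomB are active, so *gorK* is transcribed.
→ *gorK* is ON.
Maltulose is absent, so PurZ is active.
No repressor is bound and PurZ is active, so *fubE* is transcribed.
→ *fubE* is ON.
Melibiose is present, so OrvK is inactive.
With no repressor bound, *temU* is transcribed.
So TemU is produced and active.
Diaminopimelate is present, so FubR is inactive.
No repressor is bound and TemU is active, so *yilS* is transcribed.
→ *yilS* is ON.
5 of the 5 genes are transcribed.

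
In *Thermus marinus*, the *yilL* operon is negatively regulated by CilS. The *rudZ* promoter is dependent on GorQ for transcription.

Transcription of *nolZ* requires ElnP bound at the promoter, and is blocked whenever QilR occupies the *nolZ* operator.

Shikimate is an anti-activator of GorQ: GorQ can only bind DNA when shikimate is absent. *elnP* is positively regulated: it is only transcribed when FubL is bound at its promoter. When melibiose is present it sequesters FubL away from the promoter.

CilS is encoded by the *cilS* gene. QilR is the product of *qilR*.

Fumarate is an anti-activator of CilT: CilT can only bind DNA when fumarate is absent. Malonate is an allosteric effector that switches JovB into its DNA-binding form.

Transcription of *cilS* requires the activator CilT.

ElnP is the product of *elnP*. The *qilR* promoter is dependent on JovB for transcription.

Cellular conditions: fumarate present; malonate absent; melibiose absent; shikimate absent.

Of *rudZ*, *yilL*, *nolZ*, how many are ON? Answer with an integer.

3

Shikimate is absent, so GorQ is active.
No repressor is bound and GorQ is active, so *rudZ* is transcribed.
→ *rudZ* is ON.
Fumarate is present, so CilT is inactive.
Required activator CilT is absent, so *cilS* is not transcribed.
So CilS is not produced.
With no repressor bound, *yilL* is transcribed.
→ *yilL* is ON.
Melibiose is absent, so FubL is active.
No repressor is bound and FubL is active, so *elnP* is transcribed.
So ElnP is produced and active.
Malonate is absent, so JovB is inactive.
Required activator JovB is absent, so *qilR* is not transcribed.
So QilR is not produced.
No repressor is bound and ElnP is active, so *nolZ* is transcribed.
→ *nolZ* is ON.
3 of the 3 genes are transcribed.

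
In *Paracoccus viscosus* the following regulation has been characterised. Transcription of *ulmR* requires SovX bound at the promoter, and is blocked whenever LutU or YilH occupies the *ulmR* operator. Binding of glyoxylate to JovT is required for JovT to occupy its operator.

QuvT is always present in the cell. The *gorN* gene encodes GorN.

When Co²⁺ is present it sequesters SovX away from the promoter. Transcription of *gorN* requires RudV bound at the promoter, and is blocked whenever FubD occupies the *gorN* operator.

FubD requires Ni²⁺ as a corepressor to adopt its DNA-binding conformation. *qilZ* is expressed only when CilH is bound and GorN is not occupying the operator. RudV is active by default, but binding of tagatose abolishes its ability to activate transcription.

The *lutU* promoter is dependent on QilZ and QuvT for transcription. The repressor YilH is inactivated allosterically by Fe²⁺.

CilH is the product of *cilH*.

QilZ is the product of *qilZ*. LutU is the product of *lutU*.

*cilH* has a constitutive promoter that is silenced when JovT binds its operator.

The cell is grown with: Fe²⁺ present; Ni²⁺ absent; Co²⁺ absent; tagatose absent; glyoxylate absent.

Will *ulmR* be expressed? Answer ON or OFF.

ON

Glyoxylate is absent, so JovT is inactive.
With no repressor bound, *cilH* is transcribed.
So CilH is produced and active.
Ni²⁺ is absent, so FubD is inactive.
Tagatose is absent, so RudV is active.
No repressor is bound and RudV is active, so *gorN* is transcribed.
So GorN is produced and active.
With repressor GorN bound, *qilZ* is not transcribed.
So QilZ is not produced.
QuvT is produced constitutively and is active.
Required activator QilZ is absent, so *lutU* is not transcribed.
So LutU is not produced.
Co²⁺ is absent, so SovX is active.
Fe²⁺ is present, so YilH is inactive.
No repressor is bound and SovX is active, so *ulmR* is transcribed.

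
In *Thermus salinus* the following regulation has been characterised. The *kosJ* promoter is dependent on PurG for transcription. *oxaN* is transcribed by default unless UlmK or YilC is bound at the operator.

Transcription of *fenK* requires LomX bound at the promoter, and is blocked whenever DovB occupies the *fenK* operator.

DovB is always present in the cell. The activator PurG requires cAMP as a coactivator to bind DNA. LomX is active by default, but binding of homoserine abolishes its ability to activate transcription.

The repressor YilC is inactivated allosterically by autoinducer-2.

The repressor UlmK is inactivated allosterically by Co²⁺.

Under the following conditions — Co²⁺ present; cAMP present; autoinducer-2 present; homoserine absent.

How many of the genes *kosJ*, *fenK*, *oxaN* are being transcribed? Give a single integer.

cAMP is present, so PurG is active.
No repressor is bound and PurG is active, so *kosJ* is transcribed.
→ *kosJ* is ON.
DovB is produced constitutively and is active.
Homoserine is absent, so LomX is active.
With repressor DovB bound, *fenK* is not transcribed.
→ *fenK* is OFF.
Co²⁺ is present, so UlmK is inactive.
Autoinducer-2 is present, so YilC is inactive.
With no repressor bound, *oxaN* is transcribed.
→ *oxaN* is ON.
2 of the 3 genes are transcribed.

2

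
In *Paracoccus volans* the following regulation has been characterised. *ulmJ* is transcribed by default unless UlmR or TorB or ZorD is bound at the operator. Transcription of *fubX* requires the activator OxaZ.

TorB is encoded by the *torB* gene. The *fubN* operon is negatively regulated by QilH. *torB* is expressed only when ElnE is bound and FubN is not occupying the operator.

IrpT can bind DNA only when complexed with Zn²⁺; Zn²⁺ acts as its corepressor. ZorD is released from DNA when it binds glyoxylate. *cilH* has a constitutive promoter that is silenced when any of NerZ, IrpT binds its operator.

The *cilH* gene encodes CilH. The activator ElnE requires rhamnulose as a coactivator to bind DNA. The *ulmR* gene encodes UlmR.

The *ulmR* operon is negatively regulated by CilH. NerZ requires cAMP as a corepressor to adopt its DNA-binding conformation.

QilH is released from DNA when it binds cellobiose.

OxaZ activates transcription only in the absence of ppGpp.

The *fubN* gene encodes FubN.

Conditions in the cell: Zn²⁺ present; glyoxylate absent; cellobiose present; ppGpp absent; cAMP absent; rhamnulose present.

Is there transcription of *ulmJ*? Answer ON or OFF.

cAMP is absent, so NerZ is inactive.
Zn²⁺ is present, so IrpT is active.
With repressor IrpT bound, *cilH* is not transcribed.
So CilH is not produced.
With no repressor bound, *ulmR* is transcribed.
So UlmR is produced and active.
Cellobiose is present, so QilH is inactive.
With no repressor bound, *fubN* is transcribed.
So FubN is produced and active.
Rhamnulose is present, so ElnE is active.
With repressor FubN bound, *torB* is not transcribed.
So TorB is not produced.
Glyoxylate is absent, so ZorD is active.
With repressor UlmR bound, *ulmJ* is not transcribed.

OFF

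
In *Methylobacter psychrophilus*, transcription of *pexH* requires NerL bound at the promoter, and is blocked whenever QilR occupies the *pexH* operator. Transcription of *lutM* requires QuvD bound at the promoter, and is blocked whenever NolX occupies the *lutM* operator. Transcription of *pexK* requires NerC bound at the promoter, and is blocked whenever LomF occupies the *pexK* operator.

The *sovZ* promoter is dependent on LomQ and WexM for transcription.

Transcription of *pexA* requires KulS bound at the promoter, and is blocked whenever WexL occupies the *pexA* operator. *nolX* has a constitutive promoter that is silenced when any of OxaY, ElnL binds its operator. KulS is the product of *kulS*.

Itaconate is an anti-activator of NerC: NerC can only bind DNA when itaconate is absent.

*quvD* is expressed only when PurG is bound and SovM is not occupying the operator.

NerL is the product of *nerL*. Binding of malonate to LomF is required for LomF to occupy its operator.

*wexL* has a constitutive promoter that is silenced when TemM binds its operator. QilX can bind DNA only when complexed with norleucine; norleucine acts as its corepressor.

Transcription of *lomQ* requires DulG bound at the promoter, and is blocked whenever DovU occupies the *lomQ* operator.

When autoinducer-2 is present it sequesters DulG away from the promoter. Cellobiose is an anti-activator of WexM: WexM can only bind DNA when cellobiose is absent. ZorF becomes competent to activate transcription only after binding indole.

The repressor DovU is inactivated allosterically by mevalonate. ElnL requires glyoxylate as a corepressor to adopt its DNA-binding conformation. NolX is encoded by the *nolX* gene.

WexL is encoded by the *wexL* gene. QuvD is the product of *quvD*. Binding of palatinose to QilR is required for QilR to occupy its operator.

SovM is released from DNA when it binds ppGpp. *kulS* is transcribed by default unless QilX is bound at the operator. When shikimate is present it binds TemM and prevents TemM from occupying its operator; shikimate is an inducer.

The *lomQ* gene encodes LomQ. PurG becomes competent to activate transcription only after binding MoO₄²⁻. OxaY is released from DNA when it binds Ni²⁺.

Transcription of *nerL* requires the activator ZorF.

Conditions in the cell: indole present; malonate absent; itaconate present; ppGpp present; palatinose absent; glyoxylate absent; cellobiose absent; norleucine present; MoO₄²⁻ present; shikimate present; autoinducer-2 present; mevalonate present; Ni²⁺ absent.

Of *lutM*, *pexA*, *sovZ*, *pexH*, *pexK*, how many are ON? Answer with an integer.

2

Ni²⁺ is absent, so OxaY is active.
Glyoxylate is absent, so ElnL is inactive.
With repressor OxaY bound, *nolX* is not transcribed.
So NolX is not produced.
MoO₄²⁻ is present, so PurG is active.
ppGpp is present, so SovM is inactive.
No repressor is bound and PurG is active, so *quvD* is transcribed.
So QuvD is produced and active.
No repressor is bound and QuvD is active, so *lutM* is transcribed.
→ *lutM* is ON.
Shikimate is present, so TemM is inactive.
With no repressor bound, *wexL* is transcribed.
So WexL is produced and active.
Norleucine is present, so QilX is active.
With repressor QilX bound, *kulS* is not transcribed.
So KulS is not produced.
With repressor WexL bound, *pexA* is not transcribed.
→ *pexA* is OFF.
Autoinducer-2 is present, so DulG is inactive.
Mevalonate is present, so DovU is inactive.
Required activator DulG is absent, so *lomQ* is not transcribed.
So LomQ is not produced.
Cellobiose is absent, so WexM is active.
Required activator LomQ is absent, so *sovZ* is not transcribed.
→ *sovZ* is OFF.
Indole is present, so ZorF is active.
No repressor is bound and ZorF is active, so *nerL* is transcribed.
So NerL is produced and active.
Palatinose is absent, so QilR is inactive.
No repressor is bound and NerL is active, so *pexH* is transcribed.
→ *pexH* is ON.
Malonate is absent, so LomF is inactive.
Itaconate is present, so NerC is inactive.
Required activator NerC is absent, so *pexK* is not transcribed.
→ *pexK* is OFF.
2 of the 5 genes are transcribed.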